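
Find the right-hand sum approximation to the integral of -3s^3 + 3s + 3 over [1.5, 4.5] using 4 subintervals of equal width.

Δs = (4.5 − 1.5)/4 = 0.75.
Right endpoints: 2.25, 3, 3.75, 4.5.
f(2.25) = -24.421875, f(3) = -69, f(3.75) = -143.953125, f(4.5) = -256.875.
Sum = Δs · [f(2.25) + f(3) + f(3.75) + f(4.5)].
Sum = -370.6875.

-370.6875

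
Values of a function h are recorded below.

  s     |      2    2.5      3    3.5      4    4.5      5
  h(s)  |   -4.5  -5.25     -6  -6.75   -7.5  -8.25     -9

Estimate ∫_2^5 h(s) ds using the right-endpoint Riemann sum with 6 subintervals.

Δs = 0.5.
Sum = 0.5·[(-5.25) + (-6) + (-6.75) + (-7.5) + (-8.25) + (-9)] = -21.375.

-21.375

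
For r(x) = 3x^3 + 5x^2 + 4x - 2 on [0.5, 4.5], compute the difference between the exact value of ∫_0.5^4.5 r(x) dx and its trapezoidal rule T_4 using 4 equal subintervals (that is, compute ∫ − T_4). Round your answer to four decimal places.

-18.3333

Exact integral: ∫_0.5^4.5 r(x) dx ≈ 491.166667.
T_4 = 509.5.
Error ≈ 491.166667 − 509.5 ≈ -18.3333.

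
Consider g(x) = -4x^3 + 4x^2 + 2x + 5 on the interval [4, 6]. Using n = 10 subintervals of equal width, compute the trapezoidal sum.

-808.08

Δx = (6 − 4)/10 = 0.2.
g(4) = -179, g(4.2) = -212.392, g(4.4) = -249.496, g(4.6) = -290.504, g(4.8) = -335.608, g(5) = -385, g(5.2) = -438.872, g(5.4) = -497.416, g(5.6) = -560.824, g(5.8) = -629.288, g(6) = -703.
T_10 = (Δx/2)·[g(x_0) + 2g(x_1) + ... + 2g(x_{9}) + g(x_10)].
Sum = -808.08.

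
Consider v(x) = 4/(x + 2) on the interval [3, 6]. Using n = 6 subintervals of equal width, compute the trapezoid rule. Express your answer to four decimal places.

1.8820

Δx = (6 − 3)/6 = 0.5.
v(3) = 0.8, v(3.5) = 8/11, v(4) = 2/3, v(4.5) = 8/13, v(5) = 4/7, v(5.5) = 8/15, v(6) = 0.5.
T_6 = (Δx/2)·[v(x_0) + 2v(x_1) + ... + 2v(x_{5}) + v(x_6)].
Sum ≈ 1.8820.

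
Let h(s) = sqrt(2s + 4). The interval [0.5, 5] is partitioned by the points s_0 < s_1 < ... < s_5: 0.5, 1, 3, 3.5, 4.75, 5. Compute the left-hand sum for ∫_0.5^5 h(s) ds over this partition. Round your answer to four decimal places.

Subinterval widths: 0.5, 2, 0.5, 1.25, 0.25.
Left endpoints: 0.5, 1, 3, 3.5, 4.75.
h(0.5) ≈ 2.2361, h(1) ≈ 2.4495, h(3) ≈ 3.1623, h(3.5) ≈ 3.3166, h(4.75) ≈ 3.6742.
Sum = Σ Δs_i · h(s_i).
Sum ≈ 12.6625.

12.6625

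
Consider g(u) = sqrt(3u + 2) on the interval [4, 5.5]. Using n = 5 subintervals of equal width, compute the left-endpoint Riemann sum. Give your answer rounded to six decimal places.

Δu = (5.5 − 4)/5 = 0.3.
Left endpoints: 4, 4.3, 4.6, 4.9, 5.2.
g(4) ≈ 3.741657, g(4.3) ≈ 3.860052, g(4.6) ≈ 3.974921, g(4.9) ≈ 4.086563, g(5.2) ≈ 4.195235.
Sum = Δu · [g(4) + g(4.3) + g(4.6) + g(4.9) + g(5.2)].
Sum ≈ 5.957529.

5.957529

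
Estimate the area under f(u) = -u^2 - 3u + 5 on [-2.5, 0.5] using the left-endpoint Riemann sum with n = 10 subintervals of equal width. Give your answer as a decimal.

Δu = (0.5 − (-2.5))/10 = 0.3.
Left endpoints: -2.5, -2.2, -1.9, -1.6, -1.3, -1, -0.7, -0.4, -0.1, 0.2.
f(-2.5) = 6.25, f(-2.2) = 6.76, f(-1.9) = 7.09, f(-1.6) = 7.24, f(-1.3) = 7.21, f(-1) = 7, f(-0.7) = 6.61, f(-0.4) = 6.04, f(-0.1) = 5.29, f(0.2) = 4.36.
Sum = Δu · [f(-2.5) + f(-2.2) + f(-1.9) + ...].
Sum = 19.155.

19.155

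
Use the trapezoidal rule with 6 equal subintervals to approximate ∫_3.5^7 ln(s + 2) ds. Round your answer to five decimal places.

Δs = (7 − 3.5)/6 = 7/12.
f(3.5) ≈ 1.70475, f(49/12) ≈ 1.80555, f(14/3) ≈ 1.89712, f(5.25) ≈ 1.98100, f(35/6) ≈ 2.05839, f(77/12) ≈ 2.13021, f(7) ≈ 2.19722.
T_6 = (Δs/2)·[f(s_0) + 2f(s_1) + ... + 2f(s_{5}) + f(s_6)].
Sum ≈ 6.89690.

6.89690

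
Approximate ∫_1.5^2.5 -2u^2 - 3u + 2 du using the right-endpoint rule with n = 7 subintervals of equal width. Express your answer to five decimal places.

Δu = (2.5 − 1.5)/7 = 1/7.
Right endpoints: 23/14, 25/14, 27/14, 29/14, 31/14, 33/14, 2.5.
f(23/14) = -408/49, f(25/14) = -477/49, f(27/14) = -550/49, f(29/14) = -627/49, f(31/14) = -708/49, f(33/14) = -793/49, f(2.5) = -18.
Sum = Δu · [f(23/14) + f(25/14) + f(27/14) + ...].
Sum ≈ -12.95918.

-12.95918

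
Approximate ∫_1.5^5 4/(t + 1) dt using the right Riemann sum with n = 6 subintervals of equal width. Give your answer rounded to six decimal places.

Δt = (5 − 1.5)/6 = 7/12.
Right endpoints: 25/12, 8/3, 3.25, 23/6, 53/12, 5.
f(25/12) = 48/37, f(8/3) = 12/11, f(3.25) = 16/17, f(23/6) = 24/29, f(53/12) = 48/65, f(5) = 2/3.
Sum = Δt · [f(25/12) + f(8/3) + f(3.25) + ...].
Sum ≈ 3.244557.

3.244557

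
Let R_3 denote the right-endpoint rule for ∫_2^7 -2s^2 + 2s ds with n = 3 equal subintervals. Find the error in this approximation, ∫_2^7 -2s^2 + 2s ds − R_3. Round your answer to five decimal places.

71.29630

Exact integral: ∫_2^7 f(s) ds ≈ -178.3333333.
R_3 ≈ -249.6296296.
Error ≈ -178.3333333 − (-249.6296296) ≈ 71.29630.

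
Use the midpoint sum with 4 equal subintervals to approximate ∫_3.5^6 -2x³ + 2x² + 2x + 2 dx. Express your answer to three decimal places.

-426.646

Δx = (6 − 3.5)/4 = 0.625.
Midpoints: 3.8125, 4.4375, 5.0625, 5.6875.
f(3.8125) = -147733/2048, f(4.4375) = -254983/2048, f(5.0625) = -401633/2048, f(5.6875) = -593683/2048.
Sum = Δx · [f(3.8125) + f(4.4375) + f(5.0625) + f(5.6875)].
Sum ≈ -426.646.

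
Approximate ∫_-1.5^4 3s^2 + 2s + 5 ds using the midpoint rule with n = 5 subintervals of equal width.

106.96125

Δs = (4 − (-1.5))/5 = 1.1.
Midpoints: -0.95, 0.15, 1.25, 2.35, 3.45.
f(-0.95) = 5.8075, f(0.15) = 5.3675, f(1.25) = 12.1875, f(2.35) = 26.2675, f(3.45) = 47.6075.
Sum = Δs · [f(-0.95) + f(0.15) + f(1.25) + f(2.35) + f(3.45)].
Sum = 106.96125.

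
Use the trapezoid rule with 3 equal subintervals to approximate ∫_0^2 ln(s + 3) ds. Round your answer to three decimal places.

2.746

Δs = (2 − 0)/3 = 2/3.
f(0) ≈ 1.099, f(2/3) ≈ 1.299, f(4/3) ≈ 1.466, f(2) ≈ 1.609.
T_3 = (Δs/2)·[f(s_0) + 2f(s_1) + 2f(s_2) + f(s_3)].
Sum ≈ 2.746.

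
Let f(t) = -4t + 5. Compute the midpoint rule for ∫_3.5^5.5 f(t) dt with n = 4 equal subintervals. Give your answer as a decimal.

Δt = (5.5 − 3.5)/4 = 0.5.
Midpoints: 3.75, 4.25, 4.75, 5.25.
f(3.75) = -10, f(4.25) = -12, f(4.75) = -14, f(5.25) = -16.
Sum = Δt · [f(3.75) + f(4.25) + f(4.75) + f(5.25)].
Sum = -26.

-26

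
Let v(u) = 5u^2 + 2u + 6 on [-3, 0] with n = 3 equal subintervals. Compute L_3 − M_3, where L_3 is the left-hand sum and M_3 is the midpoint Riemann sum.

23.25

L_3 = 76.
M_3 = 52.75.
L_3 − M_3 = 23.25.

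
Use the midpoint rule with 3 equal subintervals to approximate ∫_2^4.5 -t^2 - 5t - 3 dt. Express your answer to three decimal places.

Δt = (4.5 − 2)/3 = 5/6.
Midpoints: 29/12, 3.25, 49/12.
f(29/12) = -3013/144, f(3.25) = -29.8125, f(49/12) = -5773/144.
Sum = Δt · [f(29/12) + f(3.25) + f(49/12)].
Sum ≈ -75.689.

-75.689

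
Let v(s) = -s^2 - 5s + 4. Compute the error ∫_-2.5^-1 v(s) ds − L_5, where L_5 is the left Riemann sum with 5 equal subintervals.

Exact integral: ∫_-2.5^-1 v(s) ds = 14.25.
L_5 = 14.565.
Error = 14.25 − 14.565 = -0.315.

-0.315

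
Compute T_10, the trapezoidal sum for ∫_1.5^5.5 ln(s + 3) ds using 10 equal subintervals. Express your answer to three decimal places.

Δs = (5.5 − 1.5)/10 = 0.4.
f(1.5) ≈ 1.504, f(1.9) ≈ 1.589, f(2.3) ≈ 1.668, f(2.7) ≈ 1.740, f(3.1) ≈ 1.808, f(3.5) ≈ 1.872, f(3.9) ≈ 1.932, f(4.3) ≈ 1.988, f(4.7) ≈ 2.041, f(5.1) ≈ 2.092, f(5.5) ≈ 2.140.
T_10 = (Δs/2)·[f(s_0) + 2f(s_1) + ... + 2f(s_{9}) + f(s_10)].
Sum ≈ 7.421.

7.421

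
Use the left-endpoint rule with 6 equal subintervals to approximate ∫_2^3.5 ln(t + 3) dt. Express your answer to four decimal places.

2.5865

Δt = (3.5 − 2)/6 = 0.25.
Left endpoints: 2, 2.25, 2.5, 2.75, 3, 3.25.
f(2) ≈ 1.6094, f(2.25) ≈ 1.6582, f(2.5) ≈ 1.7047, f(2.75) ≈ 1.7492, f(3) ≈ 1.7918, f(3.25) ≈ 1.8326.
Sum = Δt · [f(2) + f(2.25) + f(2.5) + ...].
Sum ≈ 2.5865.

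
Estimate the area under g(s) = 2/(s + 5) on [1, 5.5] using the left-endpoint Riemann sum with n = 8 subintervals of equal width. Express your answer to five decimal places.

1.16040

Δs = (5.5 − 1)/8 = 0.5625.
Left endpoints: 1, 1.5625, 2.125, 2.6875, 3.25, 3.8125, 4.375, 4.9375.
g(1) = 1/3, g(1.5625) = 32/105, g(2.125) = 16/57, g(2.6875) = 32/123, g(3.25) = 8/33, g(3.8125) = 32/141, g(4.375) = 16/75, g(4.9375) = 32/159.
Sum = Δs · [g(1) + g(1.5625) + g(2.125) + ...].
Sum ≈ 1.16040.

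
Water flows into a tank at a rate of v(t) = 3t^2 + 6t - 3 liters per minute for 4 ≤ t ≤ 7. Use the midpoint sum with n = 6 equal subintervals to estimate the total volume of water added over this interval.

368.8125

Δt = (7 − 4)/6 = 0.5.
Midpoints: 4.25, 4.75, 5.25, 5.75, 6.25, 6.75.
v(4.25) = 76.6875, v(4.75) = 93.1875, v(5.25) = 111.1875, v(5.75) = 130.6875, v(6.25) = 151.6875, v(6.75) = 174.1875.
Sum = Δt · [v(4.25) + v(4.75) + v(5.25) + ...].
Sum = 368.8125.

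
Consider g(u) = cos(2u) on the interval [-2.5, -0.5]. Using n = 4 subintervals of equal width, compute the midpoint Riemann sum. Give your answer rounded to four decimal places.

-0.9388

Δu = (-0.5 − (-2.5))/4 = 0.5.
Midpoints: -2.25, -1.75, -1.25, -0.75.
g(-2.25) ≈ -0.2108, g(-1.75) ≈ -0.9365, g(-1.25) ≈ -0.8011, g(-0.75) ≈ 0.0707.
Sum = Δu · [g(-2.25) + g(-1.75) + g(-1.25) + g(-0.75)].
Sum ≈ -0.9388.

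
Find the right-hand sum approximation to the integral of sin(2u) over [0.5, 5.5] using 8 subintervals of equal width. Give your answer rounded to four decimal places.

Δu = (5.5 − 0.5)/8 = 0.625.
Right endpoints: 1.125, 1.75, 2.375, 3, 3.625, 4.25, 4.875, 5.5.
f(1.125) ≈ 0.7781, f(1.75) ≈ -0.3508, f(2.375) ≈ -0.9993, f(3) ≈ -0.2794, f(3.625) ≈ 0.8231, f(4.25) ≈ 0.7985, f(4.875) ≈ -0.3195, f(5.5) ≈ -1.0000.
Sum = Δu · [f(1.125) + f(1.75) + f(2.375) + ...].
Sum ≈ -0.3433.

-0.3433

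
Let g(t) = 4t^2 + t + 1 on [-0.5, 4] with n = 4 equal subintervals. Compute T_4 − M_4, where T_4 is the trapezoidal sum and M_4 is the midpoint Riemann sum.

T_4 = 101.671875.
M_4 = 95.9765625.
T_4 − M_4 = 5.6953125.

5.6953125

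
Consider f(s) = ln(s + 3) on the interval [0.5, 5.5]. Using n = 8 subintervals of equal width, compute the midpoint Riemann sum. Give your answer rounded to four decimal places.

Δs = (5.5 − 0.5)/8 = 0.625.
Midpoints: 0.8125, 1.4375, 2.0625, 2.6875, 3.3125, 3.9375, 4.5625, 5.1875.
f(0.8125) ≈ 1.3383, f(1.4375) ≈ 1.4901, f(2.0625) ≈ 1.6219, f(2.6875) ≈ 1.7383, f(3.3125) ≈ 1.8425, f(3.9375) ≈ 1.9369, f(4.5625) ≈ 2.0232, f(5.1875) ≈ 2.1026.
Sum = Δs · [f(0.8125) + f(1.4375) + f(2.0625) + ...].
Sum ≈ 8.8086.

8.8086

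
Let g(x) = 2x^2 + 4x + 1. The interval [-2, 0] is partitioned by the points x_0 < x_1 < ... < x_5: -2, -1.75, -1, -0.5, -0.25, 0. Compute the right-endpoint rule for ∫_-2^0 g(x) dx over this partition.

Subinterval widths: 0.25, 0.75, 0.5, 0.25, 0.25.
Right endpoints: -1.75, -1, -0.5, -0.25, 0.
g(-1.75) = 0.125, g(-1) = -1, g(-0.5) = -0.5, g(-0.25) = 0.125, g(0) = 1.
Sum = Σ Δx_i · g(x_i).
Sum = -0.6875.

-0.6875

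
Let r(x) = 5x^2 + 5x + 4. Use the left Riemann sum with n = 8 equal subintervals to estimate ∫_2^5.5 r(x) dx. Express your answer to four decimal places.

Δx = (5.5 − 2)/8 = 0.4375.
Left endpoints: 2, 2.4375, 2.875, 3.3125, 3.75, 4.1875, 4.625, 5.0625.
r(2) = 34, r(2.4375) = 45.89453125, r(2.875) = 59.703125, r(3.3125) = 75.42578125, r(3.75) = 93.0625, r(4.1875) = 112.61328125, r(4.625) = 134.078125, r(5.0625) = 157.45703125.
Sum = Δx · [r(2) + r(2.4375) + r(2.875) + ...].
Sum ≈ 311.6025.

311.6025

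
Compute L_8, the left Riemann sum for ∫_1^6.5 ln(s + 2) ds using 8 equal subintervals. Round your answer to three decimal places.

9.028

Δs = (6.5 − 1)/8 = 0.6875.
Left endpoints: 1, 1.6875, 2.375, 3.0625, 3.75, 4.4375, 5.125, 5.8125.
f(1) ≈ 1.099, f(1.6875) ≈ 1.305, f(2.375) ≈ 1.476, f(3.0625) ≈ 1.622, f(3.75) ≈ 1.749, f(4.4375) ≈ 1.862, f(5.125) ≈ 1.964, f(5.8125) ≈ 2.056.
Sum = Δs · [f(1) + f(1.6875) + f(2.375) + ...].
Sum ≈ 9.028.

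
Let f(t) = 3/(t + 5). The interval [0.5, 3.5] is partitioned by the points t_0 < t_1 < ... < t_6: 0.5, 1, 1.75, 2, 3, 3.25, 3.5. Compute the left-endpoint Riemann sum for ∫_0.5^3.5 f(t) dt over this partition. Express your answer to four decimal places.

Subinterval widths: 0.5, 0.75, 0.25, 1, 0.25, 0.25.
Left endpoints: 0.5, 1, 1.75, 2, 3, 3.25.
f(0.5) = 6/11, f(1) = 0.5, f(1.75) = 4/9, f(2) = 3/7, f(3) = 0.375, f(3.25) = 4/11.
Sum = Σ Δt_i · f(t_i).
Sum ≈ 1.3721.

1.3721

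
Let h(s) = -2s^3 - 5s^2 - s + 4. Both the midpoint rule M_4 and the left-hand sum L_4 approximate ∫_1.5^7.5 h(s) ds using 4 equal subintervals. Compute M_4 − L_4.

-726.75

M_4 = -2244.
L_4 = -1517.25.
M_4 − L_4 = -726.75.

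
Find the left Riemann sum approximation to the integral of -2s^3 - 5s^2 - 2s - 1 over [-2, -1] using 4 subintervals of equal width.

-2

Δs = (-1 − (-2))/4 = 0.25.
Left endpoints: -2, -1.75, -1.5, -1.25.
f(-2) = -1, f(-1.75) = -2.09375, f(-1.5) = -2.5, f(-1.25) = -2.40625.
Sum = Δs · [f(-2) + f(-1.75) + f(-1.5) + f(-1.25)].
Sum = -2.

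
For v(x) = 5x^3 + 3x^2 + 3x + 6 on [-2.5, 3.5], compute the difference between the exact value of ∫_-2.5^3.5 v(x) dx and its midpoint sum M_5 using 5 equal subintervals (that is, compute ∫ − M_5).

Exact integral: ∫_-2.5^3.5 v(x) dx = 242.25.
M_5 = 234.69.
Error = 242.25 − 234.69 = 7.56.

7.56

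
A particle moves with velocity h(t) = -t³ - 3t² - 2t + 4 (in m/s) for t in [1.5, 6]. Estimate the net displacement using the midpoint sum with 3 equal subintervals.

-539.0859375

Δt = (6 − 1.5)/3 = 1.5.
Midpoints: 2.25, 3.75, 5.25.
h(2.25) = -27.078125, h(3.75) = -98.421875, h(5.25) = -233.890625.
Sum = Δt · [h(2.25) + h(3.75) + h(5.25)].
Sum = -539.0859375.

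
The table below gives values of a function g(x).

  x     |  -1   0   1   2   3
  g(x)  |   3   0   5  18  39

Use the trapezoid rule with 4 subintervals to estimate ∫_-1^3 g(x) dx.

44

Δx = 1.
T_4 = (1/2)·[3 + 2·0 + 2·5 + 2·18 + 39] = 44.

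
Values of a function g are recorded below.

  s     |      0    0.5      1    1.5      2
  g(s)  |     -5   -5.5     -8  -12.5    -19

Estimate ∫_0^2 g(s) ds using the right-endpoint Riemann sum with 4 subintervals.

Δs = 0.5.
Sum = 0.5·[(-5.5) + (-8) + (-12.5) + (-19)] = -22.5.

-22.5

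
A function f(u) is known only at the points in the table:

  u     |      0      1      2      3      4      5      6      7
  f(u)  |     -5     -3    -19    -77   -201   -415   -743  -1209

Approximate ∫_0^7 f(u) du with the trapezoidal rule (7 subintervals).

Δu = 1.
T_7 = (1/2)·[(-5) + 2·(-3) + 2·(-19) + 2·(-77) + 2·(-201) + 2·(-415) + 2·(-743) + (-1209)] = -2065.

-2065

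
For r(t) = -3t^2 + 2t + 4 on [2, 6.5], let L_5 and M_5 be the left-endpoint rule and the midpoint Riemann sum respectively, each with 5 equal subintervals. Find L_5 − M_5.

44.85375

L_5 = -164.61.
M_5 = -209.46375.
L_5 − M_5 = 44.85375.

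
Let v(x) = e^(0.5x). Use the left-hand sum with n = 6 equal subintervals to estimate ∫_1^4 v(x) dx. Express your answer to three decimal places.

Δx = (4 − 1)/6 = 0.5.
Left endpoints: 1, 1.5, 2, 2.5, 3, 3.5.
v(1) ≈ 1.649, v(1.5) ≈ 2.117, v(2) ≈ 2.718, v(2.5) ≈ 3.490, v(3) ≈ 4.482, v(3.5) ≈ 5.755.
Sum = Δx · [v(1) + v(1.5) + v(2) + ...].
Sum ≈ 10.105.

10.105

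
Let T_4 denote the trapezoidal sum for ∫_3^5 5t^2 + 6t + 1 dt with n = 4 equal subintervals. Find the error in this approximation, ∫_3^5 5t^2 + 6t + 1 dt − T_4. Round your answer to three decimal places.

Exact integral: ∫_3^5 f(t) dt ≈ 213.33333.
T_4 = 213.75.
Error ≈ 213.33333 − 213.75 ≈ -0.417.

-0.417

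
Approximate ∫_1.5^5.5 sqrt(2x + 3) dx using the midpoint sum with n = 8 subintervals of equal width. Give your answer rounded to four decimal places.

Δx = (5.5 − 1.5)/8 = 0.5.
Midpoints: 1.75, 2.25, 2.75, 3.25, 3.75, 4.25, 4.75, 5.25.
f(1.75) ≈ 2.5495, f(2.25) ≈ 2.7386, f(2.75) ≈ 2.9155, f(3.25) ≈ 3.0822, f(3.75) ≈ 3.2404, f(4.25) ≈ 3.3912, f(4.75) ≈ 3.5355, f(5.25) ≈ 3.6742.
Sum = Δx · [f(1.75) + f(2.25) + f(2.75) + ...].
Sum ≈ 12.5636.

12.5636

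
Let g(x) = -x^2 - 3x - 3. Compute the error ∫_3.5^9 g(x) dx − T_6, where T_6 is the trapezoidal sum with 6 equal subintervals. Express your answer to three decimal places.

Exact integral: ∫_3.5^9 g(x) dx ≈ -348.33333.
T_6 ≈ -349.10359.
Error ≈ -348.33333 − (-349.10359) ≈ 0.770.

0.770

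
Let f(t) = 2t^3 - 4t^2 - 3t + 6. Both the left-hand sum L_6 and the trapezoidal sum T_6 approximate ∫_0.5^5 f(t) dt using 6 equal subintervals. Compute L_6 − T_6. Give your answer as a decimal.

-51.46875

L_6 = 89.6484375.
T_6 = 141.1171875.
L_6 − T_6 = -51.46875.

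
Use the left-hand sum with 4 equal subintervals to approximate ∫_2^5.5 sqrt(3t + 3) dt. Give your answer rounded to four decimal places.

Δt = (5.5 − 2)/4 = 0.875.
Left endpoints: 2, 2.875, 3.75, 4.625.
f(2) ≈ 3.0000, f(2.875) ≈ 3.4095, f(3.75) ≈ 3.7749, f(4.625) ≈ 4.1079.
Sum = Δt · [f(2) + f(2.875) + f(3.75) + f(4.625)].
Sum ≈ 12.5058.

12.5058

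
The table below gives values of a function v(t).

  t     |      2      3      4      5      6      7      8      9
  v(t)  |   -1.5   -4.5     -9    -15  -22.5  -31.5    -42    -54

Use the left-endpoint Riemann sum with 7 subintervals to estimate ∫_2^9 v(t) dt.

Δt = 1.
Sum = 1·[(-1.5) + (-4.5) + (-9) + (-15) + (-22.5) + (-31.5) + (-42)] = -126.

-126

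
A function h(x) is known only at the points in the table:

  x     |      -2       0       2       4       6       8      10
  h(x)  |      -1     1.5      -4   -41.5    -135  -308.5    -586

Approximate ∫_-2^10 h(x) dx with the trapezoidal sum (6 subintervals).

Δx = 2.
T_6 = (2/2)·[(-1) + 2·1.5 + 2·(-4) + 2·(-41.5) + 2·(-135) + 2·(-308.5) + (-586)] = -1562.

-1562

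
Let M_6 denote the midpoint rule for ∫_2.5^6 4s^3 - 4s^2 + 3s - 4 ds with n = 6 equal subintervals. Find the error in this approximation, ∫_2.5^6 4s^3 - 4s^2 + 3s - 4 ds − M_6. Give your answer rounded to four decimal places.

4.6646

Exact integral: ∫_2.5^6 f(s) ds ≈ 1020.395833.
M_6 ≈ 1015.731192.
Error ≈ 1020.395833 − 1015.731192 ≈ 4.6646.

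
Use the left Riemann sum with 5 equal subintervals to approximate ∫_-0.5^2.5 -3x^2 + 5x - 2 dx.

Δx = (2.5 − (-0.5))/5 = 0.6.
Left endpoints: -0.5, 0.1, 0.7, 1.3, 1.9.
f(-0.5) = -5.25, f(0.1) = -1.53, f(0.7) = 0.03, f(1.3) = -0.57, f(1.9) = -3.33.
Sum = Δx · [f(-0.5) + f(0.1) + f(0.7) + f(1.3) + f(1.9)].
Sum = -6.39.

-6.39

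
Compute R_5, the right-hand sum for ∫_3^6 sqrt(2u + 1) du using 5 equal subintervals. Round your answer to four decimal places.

Δu = (6 − 3)/5 = 0.6.
Right endpoints: 3.6, 4.2, 4.8, 5.4, 6.
f(3.6) ≈ 2.8636, f(4.2) ≈ 3.0659, f(4.8) ≈ 3.2558, f(5.4) ≈ 3.4351, f(6) ≈ 3.6056.
Sum = Δu · [f(3.6) + f(4.2) + f(4.8) + f(5.4) + f(6)].
Sum ≈ 9.7356.

9.7356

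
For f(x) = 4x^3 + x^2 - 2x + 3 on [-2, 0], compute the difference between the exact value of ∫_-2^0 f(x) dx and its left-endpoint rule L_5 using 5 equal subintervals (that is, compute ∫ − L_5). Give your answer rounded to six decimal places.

5.386667

Exact integral: ∫_-2^0 f(x) dx ≈ -3.33333333.
L_5 = -8.72.
Error ≈ -3.33333333 − (-8.72) ≈ 5.386667.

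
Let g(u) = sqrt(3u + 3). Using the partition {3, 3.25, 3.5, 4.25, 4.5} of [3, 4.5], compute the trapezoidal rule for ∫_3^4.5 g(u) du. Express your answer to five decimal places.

Subinterval widths: 0.25, 0.25, 0.75, 0.25.
g(3) ≈ 3.46410, g(3.25) ≈ 3.57071, g(3.5) ≈ 3.67423, g(4.25) ≈ 3.96863, g(4.5) ≈ 4.06202.
On each subinterval the trapezoid contributes (Δu_i/2)·[g(u_{i-1}) + g(u_i)].
Sum ≈ 5.65487.

5.65487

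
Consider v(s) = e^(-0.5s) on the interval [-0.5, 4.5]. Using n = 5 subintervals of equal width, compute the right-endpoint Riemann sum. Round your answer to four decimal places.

Δs = (4.5 − (-0.5))/5 = 1.
Right endpoints: 0.5, 1.5, 2.5, 3.5, 4.5.
v(0.5) ≈ 0.7788, v(1.5) ≈ 0.4724, v(2.5) ≈ 0.2865, v(3.5) ≈ 0.1738, v(4.5) ≈ 0.1054.
Sum = Δs · [v(0.5) + v(1.5) + v(2.5) + v(3.5) + v(4.5)].
Sum ≈ 1.8168.

1.8168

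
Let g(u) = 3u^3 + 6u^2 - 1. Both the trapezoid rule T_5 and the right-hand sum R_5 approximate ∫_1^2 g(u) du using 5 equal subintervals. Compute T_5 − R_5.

-3.9

T_5 = 24.38.
R_5 = 28.28.
T_5 − R_5 = -3.9.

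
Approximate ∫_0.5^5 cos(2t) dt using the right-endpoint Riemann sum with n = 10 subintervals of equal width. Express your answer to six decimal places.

Δt = (5 − 0.5)/10 = 0.45.
Right endpoints: 0.95, 1.4, 1.85, 2.3, 2.75, 3.2, 3.65, 4.1, 4.55, 5.
f(0.95) ≈ -0.323290, f(1.4) ≈ -0.942222, f(1.85) ≈ -0.848100, f(2.3) ≈ -0.112153, f(2.75) ≈ 0.708670, f(3.2) ≈ 0.993185, f(3.65) ≈ 0.526078, f(4.1) ≈ -0.339155, f(4.55) ≈ -0.947722, f(5) ≈ -0.839072.
Sum = Δt · [f(0.95) + f(1.4) + f(1.85) + ...].
Sum ≈ -0.955701.

-0.955701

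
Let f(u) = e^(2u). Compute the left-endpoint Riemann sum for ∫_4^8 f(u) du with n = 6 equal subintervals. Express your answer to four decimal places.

Δu = (8 − 4)/6 = 2/3.
Left endpoints: 4, 14/3, 16/3, 6, 20/3, 22/3.
f(4) ≈ 2980.9580, f(14/3) ≈ 11308.7646, f(16/3) ≈ 42901.6972, f(6) ≈ 162754.7914, f(20/3) ≈ 617437.6269, f(22/3) ≈ 2342353.3022.
Sum = Δu · [f(4) + f(14/3) + f(16/3) + ...].
Sum ≈ 2119824.7602.

2119824.7602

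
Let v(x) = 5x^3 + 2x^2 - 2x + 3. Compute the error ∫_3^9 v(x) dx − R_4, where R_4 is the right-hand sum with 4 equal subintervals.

-2938.5

Exact integral: ∫_3^9 v(x) dx = 8514.
R_4 = 11452.5.
Error = 8514 − 11452.5 = -2938.5.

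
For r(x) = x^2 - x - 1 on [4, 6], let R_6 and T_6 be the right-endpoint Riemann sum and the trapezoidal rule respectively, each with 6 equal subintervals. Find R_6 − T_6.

3

R_6 ≈ 41.7037037.
T_6 ≈ 38.7037037.
R_6 − T_6 = 3.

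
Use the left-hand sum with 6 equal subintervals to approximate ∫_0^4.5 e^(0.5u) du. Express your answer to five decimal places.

Δu = (4.5 − 0)/6 = 0.75.
Left endpoints: 0, 0.75, 1.5, 2.25, 3, 3.75.
f(0) ≈ 1.00000, f(0.75) ≈ 1.45499, f(1.5) ≈ 2.11700, f(2.25) ≈ 3.08022, f(3) ≈ 4.48169, f(3.75) ≈ 6.52082.
Sum = Δu · [f(0) + f(0.75) + f(1.5) + ...].
Sum ≈ 13.99104.

13.99104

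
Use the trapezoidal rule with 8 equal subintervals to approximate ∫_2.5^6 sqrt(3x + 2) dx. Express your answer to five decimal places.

Δx = (6 − 2.5)/8 = 0.4375.
f(2.5) ≈ 3.08221, f(2.9375) ≈ 3.28824, f(3.375) ≈ 3.48210, f(3.8125) ≈ 3.66572, f(4.25) ≈ 3.84057, f(4.6875) ≈ 4.00780, f(5.125) ≈ 4.16833, f(5.5625) ≈ 4.32290, f(6) ≈ 4.47214.
T_8 = (Δx/2)·[f(x_0) + 2f(x_1) + ... + 2f(x_{7}) + f(x_8)].
Sum ≈ 13.36687.

13.36687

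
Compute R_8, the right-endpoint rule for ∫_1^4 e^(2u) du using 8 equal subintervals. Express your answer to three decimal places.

2113.377

Δu = (4 − 1)/8 = 0.375.
Right endpoints: 1.375, 1.75, 2.125, 2.5, 2.875, 3.25, 3.625, 4.
f(1.375) ≈ 15.643, f(1.75) ≈ 33.115, f(2.125) ≈ 70.105, f(2.5) ≈ 148.413, f(2.875) ≈ 314.191, f(3.25) ≈ 665.142, f(3.625) ≈ 1408.105, f(4) ≈ 2980.958.
Sum = Δu · [f(1.375) + f(1.75) + f(2.125) + ...].
Sum ≈ 2113.377.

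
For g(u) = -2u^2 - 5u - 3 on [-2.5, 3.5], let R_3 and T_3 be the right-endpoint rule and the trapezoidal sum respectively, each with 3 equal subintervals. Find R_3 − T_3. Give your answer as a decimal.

R_3 = -122.
T_3 = -80.
R_3 − T_3 = -42.

-42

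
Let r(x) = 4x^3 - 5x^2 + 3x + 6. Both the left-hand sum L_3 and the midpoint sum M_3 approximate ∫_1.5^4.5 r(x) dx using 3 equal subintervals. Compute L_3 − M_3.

-111.75

L_3 = 184.25.
M_3 = 296.
L_3 − M_3 = -111.75.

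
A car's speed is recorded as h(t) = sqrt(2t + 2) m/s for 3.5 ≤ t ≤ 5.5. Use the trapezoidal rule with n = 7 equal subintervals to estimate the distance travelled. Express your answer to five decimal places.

6.62367

Δt = (5.5 − 3.5)/7 = 2/7.
h(3.5) ≈ 3.00000, h(53/14) ≈ 3.09377, h(57/14) ≈ 3.18479, h(61/14) ≈ 3.27327, h(65/14) ≈ 3.35942, h(69/14) ≈ 3.44342, h(73/14) ≈ 3.52542, h(5.5) ≈ 3.60555.
T_7 = (Δt/2)·[h(t_0) + 2h(t_1) + ... + 2h(t_{6}) + h(t_7)].
Sum ≈ 6.62367.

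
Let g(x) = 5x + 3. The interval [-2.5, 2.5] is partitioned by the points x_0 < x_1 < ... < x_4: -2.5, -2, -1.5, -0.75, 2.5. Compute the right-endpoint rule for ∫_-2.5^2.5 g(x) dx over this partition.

44.0625

Subinterval widths: 0.5, 0.5, 0.75, 3.25.
Right endpoints: -2, -1.5, -0.75, 2.5.
g(-2) = -7, g(-1.5) = -4.5, g(-0.75) = -0.75, g(2.5) = 15.5.
Sum = Σ Δx_i · g(x_i).
Sum = 44.0625.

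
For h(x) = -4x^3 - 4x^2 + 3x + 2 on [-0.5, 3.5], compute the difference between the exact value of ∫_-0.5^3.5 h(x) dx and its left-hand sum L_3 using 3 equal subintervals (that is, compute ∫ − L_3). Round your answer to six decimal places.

-112.592593

Exact integral: ∫_-0.5^3.5 h(x) dx ≈ -181.33333333.
L_3 ≈ -68.74074074.
Error ≈ -181.33333333 − (-68.74074074) ≈ -112.592593.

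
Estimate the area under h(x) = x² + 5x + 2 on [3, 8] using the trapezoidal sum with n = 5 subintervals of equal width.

Δx = (8 − 3)/5 = 1.
h(3) = 26, h(4) = 38, h(5) = 52, h(6) = 68, h(7) = 86, h(8) = 106.
T_5 = (Δx/2)·[h(x_0) + 2h(x_1) + ... + 2h(x_{4}) + h(x_5)].
Sum = 310.

310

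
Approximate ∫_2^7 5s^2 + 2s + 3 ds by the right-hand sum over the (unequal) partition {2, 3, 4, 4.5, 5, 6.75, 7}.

763.671875

Subinterval widths: 1, 1, 0.5, 0.5, 1.75, 0.25.
Right endpoints: 3, 4, 4.5, 5, 6.75, 7.
f(3) = 54, f(4) = 91, f(4.5) = 113.25, f(5) = 138, f(6.75) = 244.3125, f(7) = 262.
Sum = Σ Δs_i · f(s_i).
Sum = 763.671875.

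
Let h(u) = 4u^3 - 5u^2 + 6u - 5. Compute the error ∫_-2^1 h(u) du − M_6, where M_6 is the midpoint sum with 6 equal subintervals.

-0.6875

Exact integral: ∫_-2^1 h(u) du = -54.
M_6 = -53.3125.
Error = -54 − (-53.3125) = -0.6875.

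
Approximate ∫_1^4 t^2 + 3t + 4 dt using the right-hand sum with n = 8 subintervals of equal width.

60.0703125

Δt = (4 − 1)/8 = 0.375.
Right endpoints: 1.375, 1.75, 2.125, 2.5, 2.875, 3.25, 3.625, 4.
f(1.375) = 10.015625, f(1.75) = 12.3125, f(2.125) = 14.890625, f(2.5) = 17.75, f(2.875) = 20.890625, f(3.25) = 24.3125, f(3.625) = 28.015625, f(4) = 32.
Sum = Δt · [f(1.375) + f(1.75) + f(2.125) + ...].
Sum = 60.0703125.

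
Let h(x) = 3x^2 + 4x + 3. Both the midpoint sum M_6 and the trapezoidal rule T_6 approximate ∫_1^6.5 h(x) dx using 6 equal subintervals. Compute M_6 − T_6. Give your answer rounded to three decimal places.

M_6 ≈ 371.46962.
T_6 ≈ 374.93576.
M_6 − T_6 ≈ -3.466.

-3.466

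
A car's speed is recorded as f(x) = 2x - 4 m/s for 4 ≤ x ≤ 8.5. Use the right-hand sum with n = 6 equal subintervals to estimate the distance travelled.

41.625

Δx = (8.5 − 4)/6 = 0.75.
Right endpoints: 4.75, 5.5, 6.25, 7, 7.75, 8.5.
f(4.75) = 5.5, f(5.5) = 7, f(6.25) = 8.5, f(7) = 10, f(7.75) = 11.5, f(8.5) = 13.
Sum = Δx · [f(4.75) + f(5.5) + f(6.25) + ...].
Sum = 41.625.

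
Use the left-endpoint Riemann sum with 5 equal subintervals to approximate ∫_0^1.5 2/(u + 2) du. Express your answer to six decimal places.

Δu = (1.5 − 0)/5 = 0.3.
Left endpoints: 0, 0.3, 0.6, 0.9, 1.2.
f(0) = 1, f(0.3) = 20/23, f(0.6) = 10/13, f(0.9) = 20/29, f(1.2) = 0.625.
Sum = Δu · [f(0) + f(0.3) + f(0.6) + f(0.9) + f(1.2)].
Sum ≈ 1.186035.

1.186035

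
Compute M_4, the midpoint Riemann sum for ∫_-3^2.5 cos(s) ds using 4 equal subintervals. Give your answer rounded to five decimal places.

0.80124

Δs = (2.5 − (-3))/4 = 1.375.
Midpoints: -2.3125, -0.9375, 0.4375, 1.8125.
f(-2.3125) ≈ -0.67555, f(-0.9375) ≈ 0.59181, f(0.4375) ≈ 0.90581, f(1.8125) ≈ -0.23936.
Sum = Δs · [f(-2.3125) + f(-0.9375) + f(0.4375) + f(1.8125)].
Sum ≈ 0.80124.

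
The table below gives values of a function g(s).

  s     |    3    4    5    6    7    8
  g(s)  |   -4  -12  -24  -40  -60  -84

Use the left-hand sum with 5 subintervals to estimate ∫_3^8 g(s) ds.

Δs = 1.
Sum = 1·[(-4) + (-12) + (-24) + (-40) + (-60)] = -140.

-140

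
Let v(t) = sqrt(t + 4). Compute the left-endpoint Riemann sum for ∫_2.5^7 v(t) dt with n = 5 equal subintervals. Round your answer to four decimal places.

12.9258

Δt = (7 − 2.5)/5 = 0.9.
Left endpoints: 2.5, 3.4, 4.3, 5.2, 6.1.
v(2.5) ≈ 2.5495, v(3.4) ≈ 2.7203, v(4.3) ≈ 2.8810, v(5.2) ≈ 3.0332, v(6.1) ≈ 3.1780.
Sum = Δt · [v(2.5) + v(3.4) + v(4.3) + v(5.2) + v(6.1)].
Sum ≈ 12.9258.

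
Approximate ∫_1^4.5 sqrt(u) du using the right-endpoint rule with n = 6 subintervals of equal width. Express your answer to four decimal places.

6.0169

Δu = (4.5 − 1)/6 = 7/12.
Right endpoints: 19/12, 13/6, 2.75, 10/3, 47/12, 4.5.
f(19/12) ≈ 1.2583, f(13/6) ≈ 1.4720, f(2.75) ≈ 1.6583, f(10/3) ≈ 1.8257, f(47/12) ≈ 1.9791, f(4.5) ≈ 2.1213.
Sum = Δu · [f(19/12) + f(13/6) + f(2.75) + ...].
Sum ≈ 6.0169.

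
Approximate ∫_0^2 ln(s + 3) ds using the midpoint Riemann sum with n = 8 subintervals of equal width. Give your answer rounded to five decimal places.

Δs = (2 − 0)/8 = 0.25.
Midpoints: 0.125, 0.375, 0.625, 0.875, 1.125, 1.375, 1.625, 1.875.
f(0.125) ≈ 1.13943, f(0.375) ≈ 1.21640, f(0.625) ≈ 1.28785, f(0.875) ≈ 1.35455, f(1.125) ≈ 1.41707, f(1.375) ≈ 1.47591, f(1.625) ≈ 1.53148, f(1.875) ≈ 1.58412.
Sum = Δs · [f(0.125) + f(0.375) + f(0.625) + ...].
Sum ≈ 2.75170.

2.75170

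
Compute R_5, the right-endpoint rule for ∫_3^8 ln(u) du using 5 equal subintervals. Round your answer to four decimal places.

Δu = (8 − 3)/5 = 1.
Right endpoints: 4, 5, 6, 7, 8.
f(4) ≈ 1.3863, f(5) ≈ 1.6094, f(6) ≈ 1.7918, f(7) ≈ 1.9459, f(8) ≈ 2.0794.
Sum = Δu · [f(4) + f(5) + f(6) + f(7) + f(8)].
Sum ≈ 8.8128.

8.8128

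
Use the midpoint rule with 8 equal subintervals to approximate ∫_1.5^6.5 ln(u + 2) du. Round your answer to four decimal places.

8.8086

Δu = (6.5 − 1.5)/8 = 0.625.
Midpoints: 1.8125, 2.4375, 3.0625, 3.6875, 4.3125, 4.9375, 5.5625, 6.1875.
f(1.8125) ≈ 1.3383, f(2.4375) ≈ 1.4901, f(3.0625) ≈ 1.6219, f(3.6875) ≈ 1.7383, f(4.3125) ≈ 1.8425, f(4.9375) ≈ 1.9369, f(5.5625) ≈ 2.0232, f(6.1875) ≈ 2.1026.
Sum = Δu · [f(1.8125) + f(2.4375) + f(3.0625) + ...].
Sum ≈ 8.8086.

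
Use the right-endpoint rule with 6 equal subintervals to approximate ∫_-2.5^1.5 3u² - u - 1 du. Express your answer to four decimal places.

Δu = (1.5 − (-2.5))/6 = 2/3.
Right endpoints: -11/6, -7/6, -0.5, 1/6, 5/6, 1.5.
f(-11/6) = 131/12, f(-7/6) = 4.25, f(-0.5) = 0.25, f(1/6) = -13/12, f(5/6) = 0.25, f(1.5) = 4.25.
Sum = Δu · [f(-11/6) + f(-7/6) + f(-0.5) + ...].
Sum ≈ 12.5556.

12.5556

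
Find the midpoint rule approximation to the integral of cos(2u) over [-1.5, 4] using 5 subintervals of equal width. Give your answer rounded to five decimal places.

0.69766

Δu = (4 − (-1.5))/5 = 1.1.
Midpoints: -0.95, 0.15, 1.25, 2.35, 3.45.
f(-0.95) ≈ -0.32329, f(0.15) ≈ 0.95534, f(1.25) ≈ -0.80114, f(2.35) ≈ -0.01239, f(3.45) ≈ 0.81573.
Sum = Δu · [f(-0.95) + f(0.15) + f(1.25) + f(2.35) + f(3.45)].
Sum ≈ 0.69766.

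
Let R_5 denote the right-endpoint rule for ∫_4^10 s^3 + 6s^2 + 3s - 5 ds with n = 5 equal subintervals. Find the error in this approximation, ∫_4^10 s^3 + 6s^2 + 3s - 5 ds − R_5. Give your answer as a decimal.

-913.68

Exact integral: ∫_4^10 f(s) ds = 4404.
R_5 = 5317.68.
Error = 4404 − 5317.68 = -913.68.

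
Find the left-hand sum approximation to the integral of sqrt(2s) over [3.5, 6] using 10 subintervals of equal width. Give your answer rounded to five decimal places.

7.58023

Δs = (6 − 3.5)/10 = 0.25.
Left endpoints: 3.5, 3.75, 4, 4.25, 4.5, 4.75, 5, 5.25, 5.5, 5.75.
f(3.5) ≈ 2.64575, f(3.75) ≈ 2.73861, f(4) ≈ 2.82843, f(4.25) ≈ 2.91548, f(4.5) ≈ 3.00000, f(4.75) ≈ 3.08221, f(5) ≈ 3.16228, f(5.25) ≈ 3.24037, f(5.5) ≈ 3.31662, f(5.75) ≈ 3.39116.
Sum = Δs · [f(3.5) + f(3.75) + f(4) + ...].
Sum ≈ 7.58023.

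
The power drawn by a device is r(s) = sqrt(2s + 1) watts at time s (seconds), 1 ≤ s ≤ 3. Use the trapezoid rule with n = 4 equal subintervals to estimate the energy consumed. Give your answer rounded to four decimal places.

Δs = (3 − 1)/4 = 0.5.
r(1) ≈ 1.7321, r(1.5) ≈ 2.0000, r(2) ≈ 2.2361, r(2.5) ≈ 2.4495, r(3) ≈ 2.6458.
T_4 = (Δs/2)·[r(s_0) + 2r(s_1) + 2r(s_2) + 2r(s_3) + r(s_4)].
Sum ≈ 4.4372.

4.4372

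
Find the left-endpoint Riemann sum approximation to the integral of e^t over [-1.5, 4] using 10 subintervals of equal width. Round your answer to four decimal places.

40.7857

Δt = (4 − (-1.5))/10 = 0.55.
Left endpoints: -1.5, -0.95, -0.4, 0.15, 0.7, 1.25, 1.8, 2.35, 2.9, 3.45.
f(-1.5) ≈ 0.2231, f(-0.95) ≈ 0.3867, f(-0.4) ≈ 0.6703, f(0.15) ≈ 1.1618, f(0.7) ≈ 2.0138, f(1.25) ≈ 3.4903, f(1.8) ≈ 6.0496, f(2.35) ≈ 10.4856, f(2.9) ≈ 18.1741, f(3.45) ≈ 31.5004.
Sum = Δt · [f(-1.5) + f(-0.95) + f(-0.4) + ...].
Sum ≈ 40.7857.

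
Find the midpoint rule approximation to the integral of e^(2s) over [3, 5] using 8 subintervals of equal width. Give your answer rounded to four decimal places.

10699.7143

Δs = (5 − 3)/8 = 0.25.
Midpoints: 3.125, 3.375, 3.625, 3.875, 4.125, 4.375, 4.625, 4.875.
f(3.125) ≈ 518.0128, f(3.375) ≈ 854.0588, f(3.625) ≈ 1408.1048, f(3.875) ≈ 2321.5724, f(4.125) ≈ 3827.6258, f(4.375) ≈ 6310.6881, f(4.625) ≈ 10404.5657, f(4.875) ≈ 17154.2288.
Sum = Δs · [f(3.125) + f(3.375) + f(3.625) + ...].
Sum ≈ 10699.7143.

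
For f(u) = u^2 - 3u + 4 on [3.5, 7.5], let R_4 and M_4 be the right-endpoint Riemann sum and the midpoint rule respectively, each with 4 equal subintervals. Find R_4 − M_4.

17

R_4 = 93.
M_4 = 76.
R_4 − M_4 = 17.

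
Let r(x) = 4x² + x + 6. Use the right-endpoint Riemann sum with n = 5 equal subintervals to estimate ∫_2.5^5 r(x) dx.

Δx = (5 − 2.5)/5 = 0.5.
Right endpoints: 3, 3.5, 4, 4.5, 5.
r(3) = 45, r(3.5) = 58.5, r(4) = 74, r(4.5) = 91.5, r(5) = 111.
Sum = Δx · [r(3) + r(3.5) + r(4) + r(4.5) + r(5)].
Sum = 190.

190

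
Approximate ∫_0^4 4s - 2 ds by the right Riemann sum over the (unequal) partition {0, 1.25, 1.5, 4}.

Subinterval widths: 1.25, 0.25, 2.5.
Right endpoints: 1.25, 1.5, 4.
f(1.25) = 3, f(1.5) = 4, f(4) = 14.
Sum = Σ Δs_i · f(s_i).
Sum = 39.75.

39.75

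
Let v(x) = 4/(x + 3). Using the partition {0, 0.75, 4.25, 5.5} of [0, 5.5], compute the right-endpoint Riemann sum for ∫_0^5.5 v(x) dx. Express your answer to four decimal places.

Subinterval widths: 0.75, 3.5, 1.25.
Right endpoints: 0.75, 4.25, 5.5.
v(0.75) = 16/15, v(4.25) = 16/29, v(5.5) = 8/17.
Sum = Σ Δx_i · v(x_i).
Sum ≈ 3.3193.

3.3193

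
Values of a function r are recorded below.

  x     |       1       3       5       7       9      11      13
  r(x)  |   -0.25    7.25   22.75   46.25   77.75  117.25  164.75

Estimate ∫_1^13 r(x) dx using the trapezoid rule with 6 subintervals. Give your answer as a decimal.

Δx = 2.
T_6 = (2/2)·[(-0.25) + 2·7.25 + 2·22.75 + 2·46.25 + 2·77.75 + 2·117.25 + 164.75] = 707.

707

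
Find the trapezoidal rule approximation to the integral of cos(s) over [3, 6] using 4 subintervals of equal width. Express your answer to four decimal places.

Δs = (6 − 3)/4 = 0.75.
f(3) ≈ -0.9900, f(3.75) ≈ -0.8206, f(4.5) ≈ -0.2108, f(5.25) ≈ 0.5121, f(6) ≈ 0.9602.
T_4 = (Δs/2)·[f(s_0) + 2f(s_1) + 2f(s_2) + 2f(s_3) + f(s_4)].
Sum ≈ -0.4006.

-0.4006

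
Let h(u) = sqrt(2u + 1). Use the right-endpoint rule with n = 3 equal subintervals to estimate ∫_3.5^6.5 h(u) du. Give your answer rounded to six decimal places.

Δu = (6.5 − 3.5)/3 = 1.
Right endpoints: 4.5, 5.5, 6.5.
h(4.5) ≈ 3.162278, h(5.5) ≈ 3.464102, h(6.5) ≈ 3.741657.
Sum = Δu · [h(4.5) + h(5.5) + h(6.5)].
Sum ≈ 10.368037.

10.368037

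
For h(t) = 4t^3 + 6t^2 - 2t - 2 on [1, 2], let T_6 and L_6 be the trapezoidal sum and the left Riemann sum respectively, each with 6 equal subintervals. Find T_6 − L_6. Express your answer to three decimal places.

3.667

T_6 ≈ 24.11111.
L_6 ≈ 20.44444.
T_6 − L_6 ≈ 3.667.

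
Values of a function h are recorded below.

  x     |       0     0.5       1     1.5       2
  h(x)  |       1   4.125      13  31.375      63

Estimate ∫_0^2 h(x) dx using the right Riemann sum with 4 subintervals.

55.75

Δx = 0.5.
Sum = 0.5·[4.125 + 13 + 31.375 + 63] = 55.75.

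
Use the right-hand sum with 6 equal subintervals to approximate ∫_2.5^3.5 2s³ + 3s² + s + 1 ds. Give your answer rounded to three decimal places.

Δs = (3.5 − 2.5)/6 = 1/6.
Right endpoints: 8/3, 17/6, 3, 19/6, 10/3, 3.5.
f(8/3) = 1699/27, f(17/6) = 1982/27, f(3) = 85, f(19/6) = 5279/54, f(10/3) = 3017/27, f(3.5) = 127.
Sum = Δs · [f(8/3) + f(17/6) + f(3) + ...].
Sum ≈ 92.972.

92.972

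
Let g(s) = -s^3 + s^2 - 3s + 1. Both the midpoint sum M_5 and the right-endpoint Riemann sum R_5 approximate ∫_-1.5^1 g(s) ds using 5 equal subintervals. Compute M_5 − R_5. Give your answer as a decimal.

M_5 = 6.7578125.
R_5 = 3.75.
M_5 − R_5 = 3.0078125.

3.0078125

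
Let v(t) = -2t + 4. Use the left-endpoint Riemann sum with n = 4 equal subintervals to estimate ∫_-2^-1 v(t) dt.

7.25

Δt = (-1 − (-2))/4 = 0.25.
Left endpoints: -2, -1.75, -1.5, -1.25.
v(-2) = 8, v(-1.75) = 7.5, v(-1.5) = 7, v(-1.25) = 6.5.
Sum = Δt · [v(-2) + v(-1.75) + v(-1.5) + v(-1.25)].
Sum = 7.25.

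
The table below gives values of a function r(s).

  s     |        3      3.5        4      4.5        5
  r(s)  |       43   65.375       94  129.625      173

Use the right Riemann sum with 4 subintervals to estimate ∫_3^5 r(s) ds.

Δs = 0.5.
Sum = 0.5·[65.375 + 94 + 129.625 + 173] = 231.

231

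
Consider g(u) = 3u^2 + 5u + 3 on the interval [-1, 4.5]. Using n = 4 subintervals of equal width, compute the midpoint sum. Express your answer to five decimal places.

Δu = (4.5 − (-1))/4 = 1.375.
Midpoints: -0.3125, 1.0625, 2.4375, 3.8125.
g(-0.3125) = 1.73046875, g(1.0625) = 11.69921875, g(2.4375) = 33.01171875, g(3.8125) = 65.66796875.
Sum = Δu · [g(-0.3125) + g(1.0625) + g(2.4375) + g(3.8125)].
Sum ≈ 154.15039.

154.15039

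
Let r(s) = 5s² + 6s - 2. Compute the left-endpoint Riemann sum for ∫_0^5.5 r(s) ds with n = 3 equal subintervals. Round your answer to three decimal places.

Δs = (5.5 − 0)/3 = 11/6.
Left endpoints: 0, 11/6, 11/3.
r(0) = -2, r(11/6) = 929/36, r(11/3) = 785/9.
Sum = Δs · [r(0) + r(11/6) + r(11/3)].
Sum ≈ 203.551.

203.551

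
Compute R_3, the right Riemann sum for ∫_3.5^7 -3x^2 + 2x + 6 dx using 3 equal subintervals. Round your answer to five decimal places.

Δx = (7 − 3.5)/3 = 7/6.
Right endpoints: 14/3, 35/6, 7.
f(14/3) = -50, f(35/6) = -1013/12, f(7) = -127.
Sum = Δx · [f(14/3) + f(35/6) + f(7)].
Sum ≈ -304.98611.

-304.98611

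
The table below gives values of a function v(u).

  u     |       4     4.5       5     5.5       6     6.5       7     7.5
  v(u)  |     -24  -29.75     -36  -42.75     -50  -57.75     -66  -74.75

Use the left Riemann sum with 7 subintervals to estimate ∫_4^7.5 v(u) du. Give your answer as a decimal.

-153.125

Δu = 0.5.
Sum = 0.5·[(-24) + (-29.75) + (-36) + (-42.75) + (-50) + (-57.75) + (-66)] = -153.125.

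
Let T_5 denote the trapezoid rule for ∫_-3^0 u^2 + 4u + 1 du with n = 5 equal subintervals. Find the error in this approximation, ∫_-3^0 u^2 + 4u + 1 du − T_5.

Exact integral: ∫_-3^0 f(u) du = -6.
T_5 = -5.82.
Error = -6 − (-5.82) = -0.18.

-0.18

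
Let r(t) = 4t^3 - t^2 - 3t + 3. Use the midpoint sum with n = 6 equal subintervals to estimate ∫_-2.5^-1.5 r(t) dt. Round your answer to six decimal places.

-29.025463

Δt = (-1.5 − (-2.5))/6 = 1/6.
Midpoints: -29/12, -2.25, -25/12, -23/12, -1.75, -19/12.
r(-29/12) = -5621/108, r(-2.25) = -40.875, r(-25/12) = -844/27, r(-23/12) = -4987/216, r(-1.75) = -16.25, r(-19/12) = -2297/216.
Sum = Δt · [r(-29/12) + r(-2.25) + r(-25/12) + ...].
Sum ≈ -29.025463.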